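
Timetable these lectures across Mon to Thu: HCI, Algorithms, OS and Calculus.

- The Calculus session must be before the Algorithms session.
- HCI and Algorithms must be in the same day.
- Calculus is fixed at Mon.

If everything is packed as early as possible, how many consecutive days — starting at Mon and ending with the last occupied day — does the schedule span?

The precedence chain requires at least 2 distinct days.
2 works (last occupied day: Tue): for example OS -> Mon; Calculus -> Mon; Algorithms -> Tue; HCI -> Tue.

2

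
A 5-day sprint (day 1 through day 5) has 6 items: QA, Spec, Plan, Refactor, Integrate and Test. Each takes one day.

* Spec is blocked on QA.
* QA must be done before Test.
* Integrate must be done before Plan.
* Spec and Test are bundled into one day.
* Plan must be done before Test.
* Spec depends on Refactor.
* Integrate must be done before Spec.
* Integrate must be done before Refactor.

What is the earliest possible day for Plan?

Precedence pushes Plan to at least day 2; downstream work caps Plan at day 4.
Plan at day 2 is achievable: Integrate -> day 1, QA -> day 1, Spec -> day 3, Refactor -> day 2, Plan -> day 2, Test -> day 3.

day 2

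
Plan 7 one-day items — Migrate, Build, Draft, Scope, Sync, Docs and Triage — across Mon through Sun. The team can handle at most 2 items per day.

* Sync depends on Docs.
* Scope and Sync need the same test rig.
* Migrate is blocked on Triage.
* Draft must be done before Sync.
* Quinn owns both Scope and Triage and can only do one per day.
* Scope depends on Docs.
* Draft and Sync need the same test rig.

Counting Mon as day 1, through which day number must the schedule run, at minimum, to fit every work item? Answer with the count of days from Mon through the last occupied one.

The precedence chain requires at least 2 distinct days.
With at most 2 per day and 7 work items, at least 4 days are needed.
4 works (last occupied day: Thu): for example Migrate -> Wed, Draft -> Mon, Triage -> Tue, Build -> Thu, Docs -> Mon, Sync -> Tue, Scope -> Wed.

4 days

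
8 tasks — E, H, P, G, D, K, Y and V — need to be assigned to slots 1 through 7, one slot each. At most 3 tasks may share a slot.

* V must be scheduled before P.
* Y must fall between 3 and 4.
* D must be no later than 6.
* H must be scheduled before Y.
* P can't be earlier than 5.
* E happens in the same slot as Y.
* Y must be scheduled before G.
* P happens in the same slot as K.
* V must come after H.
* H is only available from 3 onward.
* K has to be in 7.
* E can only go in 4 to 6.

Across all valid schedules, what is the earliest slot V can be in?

4

Precedence pushes V to at least 4; downstream work caps V at 6.
V at 4 is achievable: V in 4; K in 7; G in 5; D in 1; E in 4; H in 3; P in 7; Y in 4.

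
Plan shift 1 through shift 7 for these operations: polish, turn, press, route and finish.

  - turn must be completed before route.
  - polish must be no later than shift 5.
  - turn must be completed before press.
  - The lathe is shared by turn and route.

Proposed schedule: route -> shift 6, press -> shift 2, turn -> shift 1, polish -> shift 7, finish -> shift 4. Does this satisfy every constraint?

No — it violates: polish must be no later than shift 5

The lathe is shared by turn and route — holds.
turn must be completed before route — holds.
polish must be no later than shift 5 — violated.
turn must be completed before press — holds.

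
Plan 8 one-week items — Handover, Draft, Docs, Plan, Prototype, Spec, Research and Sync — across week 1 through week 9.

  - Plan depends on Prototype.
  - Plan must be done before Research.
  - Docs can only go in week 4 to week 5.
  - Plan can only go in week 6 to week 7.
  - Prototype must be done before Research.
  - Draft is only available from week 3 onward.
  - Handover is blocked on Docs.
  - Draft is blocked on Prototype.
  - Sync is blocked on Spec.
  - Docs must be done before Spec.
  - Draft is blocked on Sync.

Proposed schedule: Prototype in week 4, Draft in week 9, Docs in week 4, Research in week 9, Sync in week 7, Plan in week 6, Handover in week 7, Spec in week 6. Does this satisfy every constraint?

Yes, all constraints hold

Prototype must be done before Research — holds.
Draft is blocked on Prototype — holds.
Docs can only go in week 4 to week 5 — holds.
Draft is blocked on Sync — holds.
Docs must be done before Spec — holds.
Plan must be done before Research — holds.
Plan can only go in week 6 to week 7 — holds.
Draft is only available from week 3 onward — holds.
Plan depends on Prototype — holds.
Handover is blocked on Docs — holds.
Sync is blocked on Spec — holds.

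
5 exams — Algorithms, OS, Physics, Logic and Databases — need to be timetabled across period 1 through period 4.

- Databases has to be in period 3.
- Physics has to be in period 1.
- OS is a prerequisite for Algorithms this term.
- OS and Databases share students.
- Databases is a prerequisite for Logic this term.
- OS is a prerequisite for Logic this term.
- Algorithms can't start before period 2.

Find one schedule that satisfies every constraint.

Logic -> period 4, Databases -> period 3, Algorithms -> period 2, Physics -> period 1, OS -> period 1

Checking: OS(period 1) before Logic(period 4); Databases(period 3) before Logic(period 4); OS(period 1) before Algorithms(period 2); OS(period 1) != Databases(period 3); Databases=period 3 in [period 3,period 3]; Physics=period 1 in [period 1,period 1]; Algorithms=period 2 in [period 2,period 4].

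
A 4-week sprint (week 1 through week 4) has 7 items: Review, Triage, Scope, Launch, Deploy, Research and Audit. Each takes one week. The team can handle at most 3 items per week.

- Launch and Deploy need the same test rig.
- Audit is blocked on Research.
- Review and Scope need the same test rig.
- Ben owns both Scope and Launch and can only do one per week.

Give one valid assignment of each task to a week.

Research -> week 1; Launch -> week 3; Audit -> week 2; Deploy -> week 2; Scope -> week 2; Review -> week 1; Triage -> week 1

Checking: Research(week 1) before Audit(week 2); Scope(week 2) != Launch(week 3); Launch(week 3) != Deploy(week 2); Review(week 1) != Scope(week 2); max 3 per week (cap 3).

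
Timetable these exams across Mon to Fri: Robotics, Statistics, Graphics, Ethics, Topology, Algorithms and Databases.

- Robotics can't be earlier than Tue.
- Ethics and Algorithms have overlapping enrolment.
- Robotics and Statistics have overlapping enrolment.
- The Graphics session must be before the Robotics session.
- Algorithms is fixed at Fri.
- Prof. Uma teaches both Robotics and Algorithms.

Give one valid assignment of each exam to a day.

Databases in Mon, Algorithms in Fri, Graphics in Mon, Topology in Mon, Robotics in Tue, Ethics in Mon, Statistics in Mon

Checking: Graphics(Mon) before Robotics(Tue); Robotics(Tue) != Statistics(Mon); Ethics(Mon) != Algorithms(Fri); Robotics(Tue) != Algorithms(Fri); Robotics=Tue in [Tue,Fri]; Algorithms=Fri in [Fri,Fri].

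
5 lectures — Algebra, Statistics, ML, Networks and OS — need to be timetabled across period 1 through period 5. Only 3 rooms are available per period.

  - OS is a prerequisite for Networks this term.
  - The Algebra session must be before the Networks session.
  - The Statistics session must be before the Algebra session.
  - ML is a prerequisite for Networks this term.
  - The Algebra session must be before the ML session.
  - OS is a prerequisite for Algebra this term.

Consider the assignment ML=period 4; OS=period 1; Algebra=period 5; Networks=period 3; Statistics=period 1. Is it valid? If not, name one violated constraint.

The Algebra session must be before the Networks session — violated.
ML is a prerequisite for Networks this term — violated.
Only 3 rooms are available per period — holds.
OS is a prerequisite for Networks this term — holds.
The Statistics session must be before the Algebra session — holds.
The Algebra session must be before the ML session — violated.
OS is a prerequisite for Algebra this term — holds.

No. The Algebra session must be before the Networks session is not satisfied.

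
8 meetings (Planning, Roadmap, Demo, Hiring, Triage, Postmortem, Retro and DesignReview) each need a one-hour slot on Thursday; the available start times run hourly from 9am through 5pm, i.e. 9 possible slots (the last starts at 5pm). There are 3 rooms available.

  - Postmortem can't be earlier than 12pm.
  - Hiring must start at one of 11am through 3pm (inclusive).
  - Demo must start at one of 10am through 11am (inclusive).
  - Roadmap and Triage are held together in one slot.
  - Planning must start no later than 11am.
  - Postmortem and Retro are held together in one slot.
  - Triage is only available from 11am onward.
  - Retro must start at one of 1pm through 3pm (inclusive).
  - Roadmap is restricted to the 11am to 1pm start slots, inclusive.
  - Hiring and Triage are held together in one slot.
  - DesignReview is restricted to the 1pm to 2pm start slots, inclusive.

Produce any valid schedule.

Demo -> 10am; Roadmap -> 11am; Hiring -> 11am; Triage -> 11am; Postmortem -> 1pm; DesignReview -> 1pm; Retro -> 1pm; Planning -> 9am

Checking: Postmortem = Retro = 1pm; Roadmap = Triage = 11am; Hiring = Triage = 11am; Retro=1pm in [1pm,3pm]; Roadmap=11am in [11am,1pm]; Hiring=11am in [11am,3pm]; Postmortem=1pm in [12pm,5pm]; Demo=10am in [10am,11am]; Planning=9am in [9am,11am]; Triage=11am in [11am,5pm]; DesignReview=1pm in [1pm,2pm]; max 3 per slot (cap 3).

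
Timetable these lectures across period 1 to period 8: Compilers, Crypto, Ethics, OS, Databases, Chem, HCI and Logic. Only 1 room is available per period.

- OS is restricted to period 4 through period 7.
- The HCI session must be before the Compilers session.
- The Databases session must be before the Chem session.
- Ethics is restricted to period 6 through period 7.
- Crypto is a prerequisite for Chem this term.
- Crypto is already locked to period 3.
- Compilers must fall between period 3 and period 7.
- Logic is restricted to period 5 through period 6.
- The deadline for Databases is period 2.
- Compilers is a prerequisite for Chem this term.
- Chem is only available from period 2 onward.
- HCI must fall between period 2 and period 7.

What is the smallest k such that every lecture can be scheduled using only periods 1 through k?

The precedence chain requires at least 3 distinct periods.
With at most 1 per period and 8 lectures, at least 8 periods are needed.
Ethics can't be placed before period 6, so the schedule must run through at least period 6.
8 works (last occupied period: period 8): for example Chem in period 8, Crypto in period 3, HCI in period 2, Logic in period 5, Ethics in period 6, Compilers in period 7, OS in period 4, Databases in period 1.

8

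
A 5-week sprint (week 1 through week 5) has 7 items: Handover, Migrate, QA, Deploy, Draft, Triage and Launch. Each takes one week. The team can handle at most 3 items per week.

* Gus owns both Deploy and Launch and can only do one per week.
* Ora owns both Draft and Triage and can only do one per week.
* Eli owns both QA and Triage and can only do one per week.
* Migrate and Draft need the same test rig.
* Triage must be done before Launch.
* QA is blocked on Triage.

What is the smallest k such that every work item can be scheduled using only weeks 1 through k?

The precedence chain requires at least 2 distinct weeks.
With at most 3 per week and 7 work items, at least 3 weeks are needed.
3 works (last occupied week: week 3): for example Launch=week 2, QA=week 2, Handover=week 1, Triage=week 1, Draft=week 2, Deploy=week 3, Migrate=week 1.

3 weeks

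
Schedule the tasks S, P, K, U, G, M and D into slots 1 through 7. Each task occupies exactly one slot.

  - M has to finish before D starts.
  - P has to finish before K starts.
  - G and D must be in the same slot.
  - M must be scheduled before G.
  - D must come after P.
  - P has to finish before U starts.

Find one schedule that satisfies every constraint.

K=2; S=1; U=2; D=2; P=1; M=1; G=2

Checking: P(1) before K(2); P(1) before D(2); M(1) before G(2); P(1) before U(2); M(1) before D(2); G = D = 2.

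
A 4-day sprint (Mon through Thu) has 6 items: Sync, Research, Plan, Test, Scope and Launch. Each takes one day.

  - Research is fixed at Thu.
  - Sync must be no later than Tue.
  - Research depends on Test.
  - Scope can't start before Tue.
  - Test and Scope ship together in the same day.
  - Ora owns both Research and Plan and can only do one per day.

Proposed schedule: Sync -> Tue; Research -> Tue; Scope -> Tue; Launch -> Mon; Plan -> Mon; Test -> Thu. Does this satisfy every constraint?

No — it violates: Research depends on Test

Research is fixed at Thu — violated.
Test and Scope ship together in the same day — violated.
Sync must be no later than Tue — holds.
Scope can't start before Tue — holds.
Research depends on Test — violated.
Ora owns both Research and Plan and can only do one per day — holds.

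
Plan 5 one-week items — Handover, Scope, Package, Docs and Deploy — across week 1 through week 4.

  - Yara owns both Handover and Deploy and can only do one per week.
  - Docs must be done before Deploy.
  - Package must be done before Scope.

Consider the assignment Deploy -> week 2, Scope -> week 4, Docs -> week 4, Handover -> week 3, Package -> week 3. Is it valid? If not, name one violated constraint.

No. Docs must be done before Deploy is not satisfied.

Docs must be done before Deploy — violated.
Package must be done before Scope — holds.
Yara owns both Handover and Deploy and can only do one per week — holds.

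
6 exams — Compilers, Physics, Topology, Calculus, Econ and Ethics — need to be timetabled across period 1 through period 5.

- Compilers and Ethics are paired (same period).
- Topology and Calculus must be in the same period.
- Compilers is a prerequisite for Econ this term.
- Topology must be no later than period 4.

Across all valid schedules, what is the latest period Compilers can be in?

period 4

Downstream work caps Compilers at period 4.
Compilers at period 4 is achievable: Compilers -> period 4, Physics -> period 1, Ethics -> period 4, Calculus -> period 1, Econ -> period 5, Topology -> period 1.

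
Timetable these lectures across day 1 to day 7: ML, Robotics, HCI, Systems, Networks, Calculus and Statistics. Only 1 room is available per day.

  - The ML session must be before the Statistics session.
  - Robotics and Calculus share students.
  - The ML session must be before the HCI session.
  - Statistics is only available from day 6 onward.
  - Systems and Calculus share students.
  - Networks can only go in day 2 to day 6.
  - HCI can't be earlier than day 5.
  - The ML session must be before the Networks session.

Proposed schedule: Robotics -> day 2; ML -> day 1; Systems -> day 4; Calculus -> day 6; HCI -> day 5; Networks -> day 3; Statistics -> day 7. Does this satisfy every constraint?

Networks can only go in day 2 to day 6 — holds.
Statistics is only available from day 6 onward — holds.
The ML session must be before the Networks session — holds.
HCI can't be earlier than day 5 — holds.
Systems and Calculus share students — holds.
Robotics and Calculus share students — holds.
The ML session must be before the HCI session — holds.
Only 1 room is available per day — holds.
The ML session must be before the Statistics session — holds.

Valid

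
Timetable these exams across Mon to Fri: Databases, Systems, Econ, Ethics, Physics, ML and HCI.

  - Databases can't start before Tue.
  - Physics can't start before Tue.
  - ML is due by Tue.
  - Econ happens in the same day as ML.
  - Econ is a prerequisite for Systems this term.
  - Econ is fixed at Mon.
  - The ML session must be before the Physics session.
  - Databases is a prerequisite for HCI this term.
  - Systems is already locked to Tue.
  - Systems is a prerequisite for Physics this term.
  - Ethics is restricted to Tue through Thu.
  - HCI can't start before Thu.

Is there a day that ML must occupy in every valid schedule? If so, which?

Mon

ML's own window allows nothing later than Tue; ML must be in the same day as Econ, which can't be after Mon, so ML is at most Mon.
So ML is pinned to Mon.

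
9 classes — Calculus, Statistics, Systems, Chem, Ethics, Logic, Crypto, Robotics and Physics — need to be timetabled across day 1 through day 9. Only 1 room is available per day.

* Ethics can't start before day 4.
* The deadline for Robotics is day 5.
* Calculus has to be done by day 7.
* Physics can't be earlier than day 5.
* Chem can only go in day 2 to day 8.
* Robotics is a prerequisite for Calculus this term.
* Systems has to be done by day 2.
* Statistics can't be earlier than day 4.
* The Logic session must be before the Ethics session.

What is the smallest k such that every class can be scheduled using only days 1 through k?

9

The precedence chain requires at least 2 distinct days.
With at most 1 per day and 9 classes, at least 9 days are needed.
Physics can't be placed before day 5, so the schedule must run through at least day 5.
9 works (last occupied day: day 9): for example Chem=day 8, Robotics=day 2, Systems=day 1, Statistics=day 6, Crypto=day 9, Calculus=day 7, Physics=day 5, Logic=day 3, Ethics=day 4.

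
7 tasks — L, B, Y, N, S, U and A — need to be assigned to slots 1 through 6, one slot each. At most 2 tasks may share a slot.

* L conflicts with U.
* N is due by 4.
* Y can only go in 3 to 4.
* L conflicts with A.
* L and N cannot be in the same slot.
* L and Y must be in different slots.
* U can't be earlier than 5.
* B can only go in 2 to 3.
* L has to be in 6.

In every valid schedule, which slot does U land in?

5

U's window is 5–6.
L is fixed at 6, and U can't share a slot with L.
So U must be 5.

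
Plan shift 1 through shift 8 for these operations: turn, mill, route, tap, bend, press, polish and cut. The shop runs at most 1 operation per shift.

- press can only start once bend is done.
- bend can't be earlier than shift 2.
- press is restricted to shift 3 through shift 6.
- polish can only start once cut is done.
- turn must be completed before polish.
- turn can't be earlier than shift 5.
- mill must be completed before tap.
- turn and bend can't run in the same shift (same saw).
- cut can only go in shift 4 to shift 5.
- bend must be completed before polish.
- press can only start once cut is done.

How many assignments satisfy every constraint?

48

Splitting on turn: it can be shift 5 (12), shift 6 (12), shift 7 (24). Listing each branch's schedules as (mill, route, tap, bend, press, polish, cut) by shift number:
turn=shift 5: (1,2,7,3,6,8,4) (1,2,8,3,6,7,4) (1,3,7,2,6,8,4) (1,3,8,2,6,7,4) (1,7,2,3,6,8,4) (1,7,3,2,6,8,4) (1,8,2,3,6,7,4) (1,8,3,2,6,7,4) (2,1,7,3,6,8,4) (2,1,8,3,6,7,4) (3,1,7,2,6,8,4) (3,1,8,2,6,7,4) — 12.
turn=shift 6: (1,2,7,3,5,8,4) (1,2,8,3,5,7,4) (1,3,7,2,5,8,4) (1,3,8,2,5,7,4) (1,7,2,3,5,8,4) (1,7,3,2,5,8,4) (1,8,2,3,5,7,4) (1,8,3,2,5,7,4) (2,1,7,3,5,8,4) (2,1,8,3,5,7,4) (3,1,7,2,5,8,4) (3,1,8,2,5,7,4) — 12.
turn=shift 7: (1,2,3,4,6,8,5) (1,2,3,5,6,8,4) (1,2,4,3,6,8,5) (1,2,5,3,6,8,4) (1,2,6,3,5,8,4) (1,3,2,4,6,8,5) (1,3,2,5,6,8,4) (1,3,4,2,6,8,5) (1,3,5,2,6,8,4) (1,3,6,2,5,8,4) (1,4,2,3,6,8,5) (1,4,3,2,6,8,5) (1,5,2,3,6,8,4) (1,5,3,2,6,8,4) (1,6,2,3,5,8,4) (1,6,3,2,5,8,4) (2,1,3,4,6,8,5) (2,1,3,5,6,8,4) (2,1,4,3,6,8,5) (2,1,5,3,6,8,4) (2,1,6,3,5,8,4) (3,1,4,2,6,8,5) (3,1,5,2,6,8,4) (3,1,6,2,5,8,4) — 24.
Summing: 12 + 12 + 24 = 48.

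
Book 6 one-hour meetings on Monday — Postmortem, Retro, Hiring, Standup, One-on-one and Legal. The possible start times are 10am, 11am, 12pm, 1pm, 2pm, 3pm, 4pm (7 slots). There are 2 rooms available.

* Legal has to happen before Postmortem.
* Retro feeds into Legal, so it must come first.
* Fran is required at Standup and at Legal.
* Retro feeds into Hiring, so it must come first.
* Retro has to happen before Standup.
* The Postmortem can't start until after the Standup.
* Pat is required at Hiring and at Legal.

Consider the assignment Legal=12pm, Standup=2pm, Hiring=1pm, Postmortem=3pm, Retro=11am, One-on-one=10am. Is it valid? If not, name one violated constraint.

Yes, all constraints hold

Retro feeds into Hiring, so it must come first — holds.
There are 2 rooms available — holds.
Pat is required at Hiring and at Legal — holds.
Retro feeds into Legal, so it must come first — holds.
Retro has to happen before Standup — holds.
Fran is required at Standup and at Legal — holds.
Legal has to happen before Postmortem — holds.
The Postmortem can't start until after the Standup — holds.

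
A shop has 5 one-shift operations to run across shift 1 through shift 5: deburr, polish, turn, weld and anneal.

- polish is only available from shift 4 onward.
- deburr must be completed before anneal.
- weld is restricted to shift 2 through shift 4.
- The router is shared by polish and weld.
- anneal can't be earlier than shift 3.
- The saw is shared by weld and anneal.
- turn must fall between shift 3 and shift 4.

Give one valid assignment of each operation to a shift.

anneal in shift 3, deburr in shift 1, weld in shift 2, polish in shift 4, turn in shift 3

Checking: deburr(shift 1) before anneal(shift 3); polish(shift 4) != weld(shift 2); weld(shift 2) != anneal(shift 3); turn=shift 3 in [shift 3,shift 4]; anneal=shift 3 in [shift 3,shift 5]; weld=shift 2 in [shift 2,shift 4]; polish=shift 4 in [shift 4,shift 5].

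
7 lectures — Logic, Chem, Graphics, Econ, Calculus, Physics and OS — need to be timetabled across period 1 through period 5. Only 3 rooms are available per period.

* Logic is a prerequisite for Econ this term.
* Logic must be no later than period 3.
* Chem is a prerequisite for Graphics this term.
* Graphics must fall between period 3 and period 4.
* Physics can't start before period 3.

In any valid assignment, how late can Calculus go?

Calculus at period 5 is achievable: OS in period 1, Econ in period 2, Logic in period 1, Graphics in period 3, Calculus in period 5, Physics in period 3, Chem in period 1.

period 5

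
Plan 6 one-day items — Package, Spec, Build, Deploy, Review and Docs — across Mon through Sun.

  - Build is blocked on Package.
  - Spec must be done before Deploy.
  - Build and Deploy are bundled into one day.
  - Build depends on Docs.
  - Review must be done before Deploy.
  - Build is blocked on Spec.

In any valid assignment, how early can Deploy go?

Tue

Precedence pushes Deploy to at least Tue.
Deploy at Tue is achievable: Build in Tue; Review in Mon; Deploy in Tue; Package in Mon; Spec in Mon; Docs in Mon.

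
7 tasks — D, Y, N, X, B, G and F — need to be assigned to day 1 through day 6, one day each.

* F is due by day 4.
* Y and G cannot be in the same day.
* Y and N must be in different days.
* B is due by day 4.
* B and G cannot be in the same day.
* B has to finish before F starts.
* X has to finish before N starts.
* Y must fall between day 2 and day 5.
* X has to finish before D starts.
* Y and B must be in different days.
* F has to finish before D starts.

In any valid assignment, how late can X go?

Downstream work caps X at day 5.
X at day 5 is achievable: G in day 3; X in day 5; B in day 1; N in day 6; Y in day 2; F in day 2; D in day 6.

day 5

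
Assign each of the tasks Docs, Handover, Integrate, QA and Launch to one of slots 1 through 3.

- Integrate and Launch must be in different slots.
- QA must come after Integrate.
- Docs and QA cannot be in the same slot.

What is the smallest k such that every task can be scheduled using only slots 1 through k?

2

The precedence chain requires at least 2 distinct slots.
2 works (last occupied slot: 2): for example Integrate=1, Launch=2, Handover=1, Docs=1, QA=2.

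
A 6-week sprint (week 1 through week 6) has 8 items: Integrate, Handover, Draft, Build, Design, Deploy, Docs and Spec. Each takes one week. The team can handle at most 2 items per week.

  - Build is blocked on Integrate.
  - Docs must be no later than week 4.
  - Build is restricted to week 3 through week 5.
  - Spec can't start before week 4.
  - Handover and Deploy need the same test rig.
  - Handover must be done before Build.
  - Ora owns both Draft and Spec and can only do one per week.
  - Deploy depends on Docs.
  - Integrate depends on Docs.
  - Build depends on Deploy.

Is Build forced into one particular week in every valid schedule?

Build can be week 3 (e.g. Docs=week 1, Deploy=week 2, Spec=week 4, Handover=week 1, Draft=week 3, Design=week 4, Build=week 3, Integrate=week 2) or week 4 (e.g. Design=week 3, Handover=week 1, Integrate=week 2, Draft=week 3, Spec=week 4, Docs=week 1, Build=week 4, Deploy=week 2).

No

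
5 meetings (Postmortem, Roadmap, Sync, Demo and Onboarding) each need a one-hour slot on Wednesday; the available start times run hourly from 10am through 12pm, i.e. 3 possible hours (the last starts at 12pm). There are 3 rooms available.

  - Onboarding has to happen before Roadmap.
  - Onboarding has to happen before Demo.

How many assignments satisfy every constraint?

Splitting on Postmortem: it can be 10am (15), 11am (14), 12pm (13). Listing each branch's schedules as (Roadmap, Sync, Demo, Onboarding):
Postmortem=10am: (11am,10am,11am,10am) (11am,10am,12pm,10am) (11am,11am,11am,10am) (11am,11am,12pm,10am) (11am,12pm,11am,10am) (11am,12pm,12pm,10am) (12pm,10am,11am,10am) (12pm,10am,12pm,10am) (12pm,10am,12pm,11am) (12pm,11am,11am,10am) (12pm,11am,12pm,10am) (12pm,11am,12pm,11am) (12pm,12pm,11am,10am) (12pm,12pm,12pm,10am) (12pm,12pm,12pm,11am) — 15.
Postmortem=11am: (11am,10am,11am,10am) (11am,10am,12pm,10am) (11am,11am,12pm,10am) (11am,12pm,11am,10am) (11am,12pm,12pm,10am) (12pm,10am,11am,10am) (12pm,10am,12pm,10am) (12pm,10am,12pm,11am) (12pm,11am,11am,10am) (12pm,11am,12pm,10am) (12pm,11am,12pm,11am) (12pm,12pm,11am,10am) (12pm,12pm,12pm,10am) (12pm,12pm,12pm,11am) — 14.
Postmortem=12pm: (11am,10am,11am,10am) (11am,10am,12pm,10am) (11am,11am,11am,10am) (11am,11am,12pm,10am) (11am,12pm,11am,10am) (11am,12pm,12pm,10am) (12pm,10am,11am,10am) (12pm,10am,12pm,10am) (12pm,10am,12pm,11am) (12pm,11am,11am,10am) (12pm,11am,12pm,10am) (12pm,11am,12pm,11am) (12pm,12pm,11am,10am) — 13.
Summing: 15 + 14 + 13 = 42.

42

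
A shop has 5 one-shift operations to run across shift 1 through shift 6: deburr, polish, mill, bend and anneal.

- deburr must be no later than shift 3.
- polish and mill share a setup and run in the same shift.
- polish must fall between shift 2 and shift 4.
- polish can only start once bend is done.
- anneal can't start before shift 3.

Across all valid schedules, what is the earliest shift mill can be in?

shift 2

Mill must be in the same shift as polish, which can't be before shift 2, so mill is at least shift 2; mill must be in the same shift as polish, which can't be after shift 4, so mill is at most shift 4.
mill at shift 2 is achievable: polish in shift 2, bend in shift 1, anneal in shift 3, deburr in shift 1, mill in shift 2.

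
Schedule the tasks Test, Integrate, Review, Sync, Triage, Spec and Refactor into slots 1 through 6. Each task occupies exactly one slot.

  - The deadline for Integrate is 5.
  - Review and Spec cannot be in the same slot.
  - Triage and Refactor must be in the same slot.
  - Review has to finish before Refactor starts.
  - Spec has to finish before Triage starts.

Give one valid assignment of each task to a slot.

Refactor=3, Triage=3, Integrate=1, Test=1, Sync=1, Review=1, Spec=2

Checking: Review(1) before Refactor(3); Spec(2) before Triage(3); Review(1) != Spec(2); Triage = Refactor = 3; Integrate=1 in [1,5].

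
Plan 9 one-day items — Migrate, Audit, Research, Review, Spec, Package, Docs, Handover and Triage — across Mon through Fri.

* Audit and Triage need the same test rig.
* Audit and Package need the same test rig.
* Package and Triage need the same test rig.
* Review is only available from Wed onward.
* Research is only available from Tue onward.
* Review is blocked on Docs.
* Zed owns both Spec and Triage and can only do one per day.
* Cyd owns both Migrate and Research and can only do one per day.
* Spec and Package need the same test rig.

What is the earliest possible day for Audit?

Mon

Audit at Mon is achievable: Migrate=Mon; Spec=Mon; Triage=Wed; Package=Tue; Audit=Mon; Review=Wed; Research=Tue; Docs=Mon; Handover=Mon.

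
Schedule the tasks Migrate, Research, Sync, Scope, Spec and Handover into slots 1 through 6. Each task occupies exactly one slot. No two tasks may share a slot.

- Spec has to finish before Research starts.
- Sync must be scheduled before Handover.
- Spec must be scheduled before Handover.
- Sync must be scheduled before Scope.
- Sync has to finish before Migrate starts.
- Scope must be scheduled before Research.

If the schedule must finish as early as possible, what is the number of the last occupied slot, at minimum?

The precedence chain requires at least 3 distinct slots.
With at most 1 per slot and 6 tasks, at least 6 slots are needed.
6 works (last occupied slot: 6): for example Research -> 4; Spec -> 3; Sync -> 1; Scope -> 2; Handover -> 5; Migrate -> 6.

6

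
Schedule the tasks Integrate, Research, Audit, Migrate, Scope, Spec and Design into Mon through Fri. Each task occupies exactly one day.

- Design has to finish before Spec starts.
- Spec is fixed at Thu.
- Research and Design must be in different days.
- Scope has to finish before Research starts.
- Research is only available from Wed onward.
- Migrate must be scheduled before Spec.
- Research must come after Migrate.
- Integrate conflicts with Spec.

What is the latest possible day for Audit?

Audit at Fri is achievable: Migrate in Mon, Audit in Fri, Integrate in Mon, Spec in Thu, Scope in Mon, Design in Mon, Research in Wed.

Fri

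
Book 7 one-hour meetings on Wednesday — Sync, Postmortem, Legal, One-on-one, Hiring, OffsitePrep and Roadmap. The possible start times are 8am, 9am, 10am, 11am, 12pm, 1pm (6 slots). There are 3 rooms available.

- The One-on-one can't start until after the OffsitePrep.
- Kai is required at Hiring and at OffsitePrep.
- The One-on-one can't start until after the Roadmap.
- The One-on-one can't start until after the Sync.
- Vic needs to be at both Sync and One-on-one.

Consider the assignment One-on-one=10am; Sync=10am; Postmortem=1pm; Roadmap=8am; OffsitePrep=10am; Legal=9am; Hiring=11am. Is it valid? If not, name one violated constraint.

Kai is required at Hiring and at OffsitePrep — holds.
The One-on-one can't start until after the OffsitePrep — violated.
Vic needs to be at both Sync and One-on-one — violated.
The One-on-one can't start until after the Sync — violated.
The One-on-one can't start until after the Roadmap — holds.
There are 3 rooms available — holds.

Invalid. Vic needs to be at both Sync and One-on-one.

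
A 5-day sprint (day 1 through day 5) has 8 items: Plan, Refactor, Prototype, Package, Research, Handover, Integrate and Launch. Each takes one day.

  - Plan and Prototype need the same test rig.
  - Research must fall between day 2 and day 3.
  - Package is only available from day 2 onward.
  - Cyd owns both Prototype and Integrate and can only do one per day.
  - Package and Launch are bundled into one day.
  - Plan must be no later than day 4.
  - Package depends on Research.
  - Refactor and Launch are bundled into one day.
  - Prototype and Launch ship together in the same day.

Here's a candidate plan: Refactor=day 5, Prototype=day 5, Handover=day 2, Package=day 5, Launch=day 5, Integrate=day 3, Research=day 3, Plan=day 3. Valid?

Cyd owns both Prototype and Integrate and can only do one per day — holds.
Package and Launch are bundled into one day — holds.
Package is only available from day 2 onward — holds.
Prototype and Launch ship together in the same day — holds.
Plan must be no later than day 4 — holds.
Package depends on Research — holds.
Plan and Prototype need the same test rig — holds.
Refactor and Launch are bundled into one day — holds.
Research must fall between day 2 and day 3 — holds.

Yes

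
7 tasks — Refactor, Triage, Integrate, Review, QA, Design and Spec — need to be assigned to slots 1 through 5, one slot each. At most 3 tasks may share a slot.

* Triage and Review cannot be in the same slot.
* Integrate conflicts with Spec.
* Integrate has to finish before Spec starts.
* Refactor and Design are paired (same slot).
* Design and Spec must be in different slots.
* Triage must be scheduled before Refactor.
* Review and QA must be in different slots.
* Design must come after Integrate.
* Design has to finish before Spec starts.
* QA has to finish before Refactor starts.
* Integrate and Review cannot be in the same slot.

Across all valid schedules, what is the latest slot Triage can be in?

Downstream work caps Triage at 3.
Triage at 3 is achievable: QA -> 1; Integrate -> 1; Spec -> 5; Review -> 2; Design -> 4; Refactor -> 4; Triage -> 3.

3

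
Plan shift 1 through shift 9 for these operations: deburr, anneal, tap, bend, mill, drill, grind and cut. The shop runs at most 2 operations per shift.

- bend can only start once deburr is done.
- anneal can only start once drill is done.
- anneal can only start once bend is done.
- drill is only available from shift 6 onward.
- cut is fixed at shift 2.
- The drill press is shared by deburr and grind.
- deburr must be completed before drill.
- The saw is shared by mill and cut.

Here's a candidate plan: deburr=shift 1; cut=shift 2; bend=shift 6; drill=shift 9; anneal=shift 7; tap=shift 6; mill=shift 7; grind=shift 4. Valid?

Invalid. anneal can only start once drill is done.

The shop runs at most 2 operations per shift — holds.
cut is fixed at shift 2 — holds.
anneal can only start once drill is done — violated.
anneal can only start once bend is done — holds.
deburr must be completed before drill — holds.
The saw is shared by mill and cut — holds.
drill is only available from shift 6 onward — holds.
bend can only start once deburr is done — holds.
The drill press is shared by deburr and grind — holds.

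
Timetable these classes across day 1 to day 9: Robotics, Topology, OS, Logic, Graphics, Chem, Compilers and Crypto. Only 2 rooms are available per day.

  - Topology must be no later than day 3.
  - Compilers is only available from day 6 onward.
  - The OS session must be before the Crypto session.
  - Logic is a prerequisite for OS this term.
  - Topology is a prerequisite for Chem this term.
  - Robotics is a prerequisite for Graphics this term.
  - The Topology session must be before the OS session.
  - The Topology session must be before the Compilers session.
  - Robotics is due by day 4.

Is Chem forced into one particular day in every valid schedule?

Chem can be day 2 (e.g. Chem=day 2; Logic=day 2; OS=day 3; Compilers=day 6; Graphics=day 3; Crypto=day 4; Robotics=day 1; Topology=day 1) or day 3 (e.g. Logic=day 2, Robotics=day 1, Graphics=day 2, Topology=day 1, Chem=day 3, Crypto=day 4, Compilers=day 6, OS=day 3).

No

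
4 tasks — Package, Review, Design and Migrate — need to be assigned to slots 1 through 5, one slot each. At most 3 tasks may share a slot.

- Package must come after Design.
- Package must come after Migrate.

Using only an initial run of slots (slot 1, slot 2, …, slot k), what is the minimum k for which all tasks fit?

2 slots

The precedence chain requires at least 2 distinct slots.
With at most 3 per slot and 4 tasks, at least 2 slots are needed.
2 works (last occupied slot: 2): for example Design -> 1, Migrate -> 1, Package -> 2, Review -> 1.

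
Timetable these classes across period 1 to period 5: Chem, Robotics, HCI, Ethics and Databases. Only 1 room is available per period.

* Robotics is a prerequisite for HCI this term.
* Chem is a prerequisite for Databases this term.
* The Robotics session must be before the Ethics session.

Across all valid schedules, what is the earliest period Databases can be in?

period 2

Precedence pushes Databases to at least period 2.
Databases at period 2 is achievable: HCI=period 4, Databases=period 2, Ethics=period 5, Robotics=period 3, Chem=period 1.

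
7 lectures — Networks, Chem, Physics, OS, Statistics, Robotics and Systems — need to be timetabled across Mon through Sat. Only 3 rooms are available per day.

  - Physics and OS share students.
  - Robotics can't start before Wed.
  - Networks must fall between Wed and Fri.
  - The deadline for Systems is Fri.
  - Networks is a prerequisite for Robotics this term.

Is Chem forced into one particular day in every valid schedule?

Chem can be Mon (e.g. Physics -> Mon; Robotics -> Thu; Chem -> Mon; OS -> Tue; Statistics -> Tue; Networks -> Wed; Systems -> Mon) or Tue (e.g. Physics -> Mon; Statistics -> Mon; Networks -> Wed; OS -> Tue; Chem -> Tue; Robotics -> Thu; Systems -> Mon).

No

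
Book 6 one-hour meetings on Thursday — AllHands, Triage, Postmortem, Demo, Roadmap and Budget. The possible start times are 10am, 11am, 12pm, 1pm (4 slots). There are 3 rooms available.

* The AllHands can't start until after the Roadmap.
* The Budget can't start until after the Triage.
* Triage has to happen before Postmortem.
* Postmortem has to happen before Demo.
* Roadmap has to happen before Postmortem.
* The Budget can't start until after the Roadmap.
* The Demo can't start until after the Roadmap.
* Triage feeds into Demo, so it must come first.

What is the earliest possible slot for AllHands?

11am

Precedence pushes AllHands to at least 11am.
AllHands at 11am is achievable: AllHands -> 11am, Postmortem -> 11am, Demo -> 12pm, Roadmap -> 10am, Triage -> 10am, Budget -> 11am.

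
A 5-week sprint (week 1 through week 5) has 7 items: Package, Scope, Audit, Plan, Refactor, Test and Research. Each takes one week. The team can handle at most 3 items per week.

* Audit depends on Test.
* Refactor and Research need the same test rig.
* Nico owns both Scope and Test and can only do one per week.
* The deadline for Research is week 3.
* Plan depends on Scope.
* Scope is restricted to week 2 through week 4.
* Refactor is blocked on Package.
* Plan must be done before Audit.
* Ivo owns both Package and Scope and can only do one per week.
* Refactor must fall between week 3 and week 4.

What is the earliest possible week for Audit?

week 4

Precedence pushes Audit to at least week 4.
Audit at week 4 is achievable: Test in week 1, Scope in week 2, Audit in week 4, Research in week 1, Plan in week 3, Package in week 1, Refactor in week 3.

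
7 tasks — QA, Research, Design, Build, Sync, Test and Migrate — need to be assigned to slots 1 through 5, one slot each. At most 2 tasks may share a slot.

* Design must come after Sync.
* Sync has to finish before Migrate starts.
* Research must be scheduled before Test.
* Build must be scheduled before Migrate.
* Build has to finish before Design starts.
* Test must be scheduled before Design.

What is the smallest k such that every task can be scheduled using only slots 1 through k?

4 slots

The precedence chain requires at least 3 distinct slots.
With at most 2 per slot and 7 tasks, at least 4 slots are needed.
4 works (last occupied slot: 4): for example Build=1; Migrate=3; Design=3; Sync=2; QA=4; Test=2; Research=1.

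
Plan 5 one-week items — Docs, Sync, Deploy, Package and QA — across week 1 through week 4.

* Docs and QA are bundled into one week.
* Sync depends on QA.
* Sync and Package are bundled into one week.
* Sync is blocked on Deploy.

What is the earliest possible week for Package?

Package must be in the same week as Sync, which can't be before week 2, so Package is at least week 2.
Package at week 2 is achievable: Sync -> week 2; Deploy -> week 1; Package -> week 2; Docs -> week 1; QA -> week 1.

week 2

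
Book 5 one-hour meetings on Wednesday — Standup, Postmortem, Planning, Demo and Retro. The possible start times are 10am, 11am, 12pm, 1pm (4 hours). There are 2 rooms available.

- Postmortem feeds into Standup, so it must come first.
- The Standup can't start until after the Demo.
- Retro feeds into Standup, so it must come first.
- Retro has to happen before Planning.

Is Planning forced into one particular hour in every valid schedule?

Planning can be 11am (e.g. Planning in 11am; Retro in 10am; Postmortem in 10am; Standup in 12pm; Demo in 11am) or 12pm (e.g. Planning=12pm, Postmortem=10am, Demo=11am, Retro=10am, Standup=12pm).

No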